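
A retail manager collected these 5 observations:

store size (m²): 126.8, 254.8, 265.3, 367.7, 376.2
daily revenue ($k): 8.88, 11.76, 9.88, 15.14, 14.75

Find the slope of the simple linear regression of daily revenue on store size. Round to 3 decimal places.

n = 5, Σx = 1390.8, Σy = 60.41, Σxy = 17859.524, Σx² = 428115.1
Sxx = Σx² − (Σx)²/n = 428115.1 − 386864.928 = 41250.172
Sxy = Σxy − (Σx)(Σy)/n = 17859.524 − 16803.6456 = 1055.8784
b = Sxy/Sxx = 1055.8784/41250.172 = 0.025597

0.026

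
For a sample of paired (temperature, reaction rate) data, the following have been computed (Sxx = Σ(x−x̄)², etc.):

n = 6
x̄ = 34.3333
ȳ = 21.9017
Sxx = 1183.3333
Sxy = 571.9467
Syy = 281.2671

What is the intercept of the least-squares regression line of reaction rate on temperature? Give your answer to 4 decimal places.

b = Sxy/Sxx = 571.9467/1183.3333 = 0.483335
a = ȳ − b·x̄ = 21.9017 − 0.483335·34.3333 = 5.307206

5.3072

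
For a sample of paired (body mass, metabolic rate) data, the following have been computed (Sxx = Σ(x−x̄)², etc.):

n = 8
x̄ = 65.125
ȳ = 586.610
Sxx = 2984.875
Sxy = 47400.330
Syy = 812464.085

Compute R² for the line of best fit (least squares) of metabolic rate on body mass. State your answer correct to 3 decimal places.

R² = Sxy²/(Sxx·Syy) = (47400.33)²/(2984.875·812464.085) = 0.926472

0.926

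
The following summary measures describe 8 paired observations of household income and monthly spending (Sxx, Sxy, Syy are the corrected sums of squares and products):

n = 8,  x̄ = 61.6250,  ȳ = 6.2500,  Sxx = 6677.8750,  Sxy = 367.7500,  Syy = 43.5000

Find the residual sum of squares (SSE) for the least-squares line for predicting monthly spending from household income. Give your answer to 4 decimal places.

23.2480

b = Sxy/Sxx = 367.75/6677.875 = 0.055070
SSE = Syy − b·Sxy = 43.5 − 0.055070·367.75 = 23.248039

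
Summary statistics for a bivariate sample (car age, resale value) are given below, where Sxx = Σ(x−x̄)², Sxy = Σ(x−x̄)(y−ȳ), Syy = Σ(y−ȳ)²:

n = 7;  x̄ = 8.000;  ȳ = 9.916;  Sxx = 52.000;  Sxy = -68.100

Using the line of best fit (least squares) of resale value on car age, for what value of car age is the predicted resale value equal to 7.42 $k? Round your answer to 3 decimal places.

9.906

b = Sxy/Sxx = -68.1/52 = -1.309615
a = ȳ − b·x̄ = 9.916 − (-1.309615)·8 = 20.392923
Set a + b·x = 7.42: x = (7.42 − 20.392923) / (-1.309615) = 9.905903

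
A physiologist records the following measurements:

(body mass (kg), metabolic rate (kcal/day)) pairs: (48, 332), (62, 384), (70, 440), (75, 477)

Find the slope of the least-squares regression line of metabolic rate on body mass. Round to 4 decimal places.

5.3155

n = 4, Σx = 255, Σy = 1633, Σxy = 106319, Σx² = 16673
Sxx = Σx² − (Σx)²/n = 16673 − 16256.25 = 416.75
Sxy = Σxy − (Σx)(Σy)/n = 106319 − 104103.75 = 2215.25
b = Sxy/Sxx = 2215.25/416.75 = 5.315537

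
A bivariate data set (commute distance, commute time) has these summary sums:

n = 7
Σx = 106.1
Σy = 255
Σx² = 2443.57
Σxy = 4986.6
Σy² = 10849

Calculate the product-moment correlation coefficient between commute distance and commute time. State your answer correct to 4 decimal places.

Sxx = Σx² − (Σx)²/n = 2443.57 − 1608.172857 = 835.397143
Sxy = Σxy − (Σx)(Σy)/n = 4986.6 − 3865.071429 = 1121.528571
Syy = Σy² − (Σy)²/n = 10849 − 9289.285714 = 1559.714286
r = Sxy/√(Sxx·Syy) = 1121.528571/√(1302980.857959) = 1121.528571/1141.481869 = 0.982520

0.9825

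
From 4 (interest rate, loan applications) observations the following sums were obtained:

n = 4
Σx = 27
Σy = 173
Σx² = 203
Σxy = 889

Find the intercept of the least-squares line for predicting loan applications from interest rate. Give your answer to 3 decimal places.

Sxx = Σx² − (Σx)²/n = 203 − 182.25 = 20.75
Sxy = Σxy − (Σx)(Σy)/n = 889 − 1167.75 = -278.75
b = Sxy/Sxx = -278.75/20.75 = -13.433735
a = ȳ − b·x̄ = 43.25 − (-13.433735)·6.75 = 133.927711

133.928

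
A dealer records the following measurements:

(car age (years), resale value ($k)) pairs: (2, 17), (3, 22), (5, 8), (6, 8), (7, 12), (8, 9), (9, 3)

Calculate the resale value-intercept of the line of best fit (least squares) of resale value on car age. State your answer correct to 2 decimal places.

n = 7, Σx = 40, Σy = 79, Σxy = 371, Σx² = 268
Sxx = Σx² − (Σx)²/n = 268 − 228.571429 = 39.428571
Sxy = Σxy − (Σx)(Σy)/n = 371 − 451.428571 = -80.428571
b = Sxy/Sxx = -80.428571/39.428571 = -2.039855
a = ȳ − b·x̄ = 11.285714 − (-2.039855)·5.714286 = 22.942029

22.94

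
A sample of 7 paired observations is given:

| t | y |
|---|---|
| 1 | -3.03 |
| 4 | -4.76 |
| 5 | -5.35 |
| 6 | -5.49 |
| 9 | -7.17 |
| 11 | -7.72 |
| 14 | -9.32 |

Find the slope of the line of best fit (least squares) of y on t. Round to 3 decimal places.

-0.469

n = 7, Σx = 50, Σy = -42.84, Σxy = -361.69, Σx² = 476
Sxx = Σx² − (Σx)²/n = 476 − 357.142857 = 118.857143
Sxy = Σxy − (Σx)(Σy)/n = -361.69 − (-306) = -55.69
b = Sxy/Sxx = -55.69/118.857143 = -0.468546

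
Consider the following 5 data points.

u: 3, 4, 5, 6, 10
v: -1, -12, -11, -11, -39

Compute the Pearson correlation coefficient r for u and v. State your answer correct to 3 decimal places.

n = 5, Σx = 28, Σy = -74, Σxy = -562, Σx² = 186, Σy² = 1908
Sxx = Σx² − (Σx)²/n = 186 − 156.8 = 29.2
Sxy = Σxy − (Σx)(Σy)/n = -562 − (-414.4) = -147.6
Syy = Σy² − (Σy)²/n = 1908 − 1095.2 = 812.8
r = Sxy/√(Sxx·Syy) = -147.6/√(23733.76) = -147.6/154.057652 = -0.958083

-0.958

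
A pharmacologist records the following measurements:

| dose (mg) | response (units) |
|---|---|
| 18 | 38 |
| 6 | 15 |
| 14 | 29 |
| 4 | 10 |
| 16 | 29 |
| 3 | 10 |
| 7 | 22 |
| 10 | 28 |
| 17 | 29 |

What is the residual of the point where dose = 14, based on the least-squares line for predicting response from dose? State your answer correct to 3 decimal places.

0.298

n = 9, Σx = 95, Σy = 210, Σxy = 2641, Σx² = 1275
Sxx = Σx² − (Σx)²/n = 1275 − 1002.777778 = 272.222222
Sxy = Σxy − (Σx)(Σy)/n = 2641 − 2216.666667 = 424.333333
b = Sxy/Sxx = 424.333333/272.222222 = 1.558776
a = ȳ − b·x̄ = 23.333333 − 1.558776·10.555556 = 6.879592
ŷ(14) = 6.879592 + 1.558776·14 = 28.702449
residual = y − ŷ = 29 − 28.702449 = 0.297551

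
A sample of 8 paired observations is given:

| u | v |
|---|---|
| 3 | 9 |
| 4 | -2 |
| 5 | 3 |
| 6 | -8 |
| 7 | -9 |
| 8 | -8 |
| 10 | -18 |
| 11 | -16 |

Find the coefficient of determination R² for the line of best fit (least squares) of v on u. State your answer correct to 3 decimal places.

n = 8, Σx = 54, Σy = -49, Σxy = -497, Σx² = 420, Σy² = 883
Sxx = Σx² − (Σx)²/n = 420 − 364.5 = 55.5
Sxy = Σxy − (Σx)(Σy)/n = -497 − (-330.75) = -166.25
Syy = Σy² − (Σy)²/n = 883 − 300.125 = 582.875
R² = Sxy²/(Sxx·Syy) = (-166.25)²/(55.5·582.875) = 0.854388

0.854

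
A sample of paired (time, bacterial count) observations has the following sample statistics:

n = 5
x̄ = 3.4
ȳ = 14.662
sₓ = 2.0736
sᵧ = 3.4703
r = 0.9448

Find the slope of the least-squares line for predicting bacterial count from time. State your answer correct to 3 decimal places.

b = r · sᵧ/sₓ = 0.9448 · 3.4703/2.0736 = 1.581182

1.581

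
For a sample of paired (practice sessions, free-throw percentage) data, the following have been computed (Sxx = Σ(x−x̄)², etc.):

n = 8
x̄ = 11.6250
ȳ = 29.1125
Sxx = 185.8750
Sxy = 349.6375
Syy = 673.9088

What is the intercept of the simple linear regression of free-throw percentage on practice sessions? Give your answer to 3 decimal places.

b = Sxy/Sxx = 349.6375/185.875 = 1.881036
a = ȳ − b·x̄ = 29.1125 − 1.881036·11.625 = 7.245461

7.245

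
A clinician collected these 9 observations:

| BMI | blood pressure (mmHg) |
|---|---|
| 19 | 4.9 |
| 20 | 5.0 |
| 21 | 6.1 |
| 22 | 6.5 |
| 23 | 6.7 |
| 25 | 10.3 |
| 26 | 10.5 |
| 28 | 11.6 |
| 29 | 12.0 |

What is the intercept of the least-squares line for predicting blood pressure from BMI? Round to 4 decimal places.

n = 9, Σx = 213, Σy = 73.6, Σxy = 1821.6, Σx² = 5141
Sxx = Σx² − (Σx)²/n = 5141 − 5041 = 100
Sxy = Σxy − (Σx)(Σy)/n = 1821.6 − 1741.866667 = 79.733333
b = Sxy/Sxx = 79.733333/100 = 0.797333
a = ȳ − b·x̄ = 8.177778 − 0.797333·23.666667 = -10.692444

-10.6924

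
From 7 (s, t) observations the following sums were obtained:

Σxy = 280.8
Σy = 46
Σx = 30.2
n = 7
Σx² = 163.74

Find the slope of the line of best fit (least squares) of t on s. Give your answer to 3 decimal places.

2.462

Sxx = Σx² − (Σx)²/n = 163.74 − 130.291429 = 33.448571
Sxy = Σxy − (Σx)(Σy)/n = 280.8 − 198.457143 = 82.342857
b = Sxy/Sxx = 82.342857/33.448571 = 2.461775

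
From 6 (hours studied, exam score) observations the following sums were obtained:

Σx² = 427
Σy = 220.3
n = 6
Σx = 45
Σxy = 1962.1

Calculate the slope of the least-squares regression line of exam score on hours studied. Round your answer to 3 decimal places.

Sxx = Σx² − (Σx)²/n = 427 − 337.5 = 89.5
Sxy = Σxy − (Σx)(Σy)/n = 1962.1 − 1652.25 = 309.85
b = Sxy/Sxx = 309.85/89.5 = 3.462011

3.462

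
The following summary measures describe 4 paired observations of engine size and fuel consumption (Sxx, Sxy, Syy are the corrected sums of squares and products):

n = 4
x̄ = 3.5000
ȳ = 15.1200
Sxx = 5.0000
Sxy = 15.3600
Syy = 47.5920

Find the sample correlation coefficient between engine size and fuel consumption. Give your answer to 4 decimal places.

r = Sxy/√(Sxx·Syy) = 15.36/√(237.96) = 15.36/15.425952 = 0.995725

0.9957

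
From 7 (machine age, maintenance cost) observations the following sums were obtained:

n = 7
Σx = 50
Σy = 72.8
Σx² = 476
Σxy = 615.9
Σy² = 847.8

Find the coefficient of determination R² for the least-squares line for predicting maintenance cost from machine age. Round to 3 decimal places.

0.853

Sxx = Σx² − (Σx)²/n = 476 − 357.142857 = 118.857143
Sxy = Σxy − (Σx)(Σy)/n = 615.9 − 520 = 95.9
Syy = Σy² − (Σy)²/n = 847.8 − 757.12 = 90.68
R² = Sxy²/(Sxx·Syy) = (95.9)²/(118.857143·90.68) = 0.853297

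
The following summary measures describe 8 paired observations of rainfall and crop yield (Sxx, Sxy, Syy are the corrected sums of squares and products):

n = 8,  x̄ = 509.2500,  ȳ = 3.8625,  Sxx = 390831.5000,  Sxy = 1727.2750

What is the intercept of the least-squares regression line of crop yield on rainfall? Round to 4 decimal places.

1.6119

b = Sxy/Sxx = 1727.275/390831.5 = 0.004419
a = ȳ − b·x̄ = 3.8625 − 0.004419·509.25 = 1.611876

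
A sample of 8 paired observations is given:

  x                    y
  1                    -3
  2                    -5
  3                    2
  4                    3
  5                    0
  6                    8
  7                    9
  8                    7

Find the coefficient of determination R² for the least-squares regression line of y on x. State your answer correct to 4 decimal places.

0.7694

n = 8, Σx = 36, Σy = 21, Σxy = 172, Σx² = 204, Σy² = 241
Sxx = Σx² − (Σx)²/n = 204 − 162 = 42
Sxy = Σxy − (Σx)(Σy)/n = 172 − 94.5 = 77.5
Syy = Σy² − (Σy)²/n = 241 − 55.125 = 185.875
R² = Sxy²/(Sxx·Syy) = (77.5)²/(42·185.875) = 0.769366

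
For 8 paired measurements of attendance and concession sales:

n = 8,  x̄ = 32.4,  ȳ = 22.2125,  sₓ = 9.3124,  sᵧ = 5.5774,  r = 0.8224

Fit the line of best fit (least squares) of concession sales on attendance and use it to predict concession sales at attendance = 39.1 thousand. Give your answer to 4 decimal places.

b = r · sᵧ/sₓ = 0.8224 · 5.5774/9.3124 = 0.492553
a = ȳ − b·x̄ = 22.2125 − 0.492553·32.4 = 6.253772
ŷ(39.1) = a + b·39.1 = 6.253772 + 0.492553·39.1 = 25.512607

25.5126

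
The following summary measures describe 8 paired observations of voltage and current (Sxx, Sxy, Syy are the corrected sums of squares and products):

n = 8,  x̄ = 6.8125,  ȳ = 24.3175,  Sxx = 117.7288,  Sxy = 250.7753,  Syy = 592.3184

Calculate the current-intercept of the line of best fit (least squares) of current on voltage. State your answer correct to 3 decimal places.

b = Sxy/Sxx = 250.7753/117.7288 = 2.130110
a = ȳ − b·x̄ = 24.3175 − 2.130110·6.8125 = 9.806125

9.806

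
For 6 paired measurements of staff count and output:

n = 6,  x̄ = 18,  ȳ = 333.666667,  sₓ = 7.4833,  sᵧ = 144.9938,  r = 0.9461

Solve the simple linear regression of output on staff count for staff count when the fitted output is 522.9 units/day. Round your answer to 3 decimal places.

28.323

b = r · sᵧ/sₓ = 0.9461 · 144.9938/7.4833 = 18.331302
a = ȳ − b·x̄ = 333.666667 − 18.331302·18 = 3.703226
Set a + b·x = 522.9: x = (522.9 − 3.703226) / 18.331302 = 28.322962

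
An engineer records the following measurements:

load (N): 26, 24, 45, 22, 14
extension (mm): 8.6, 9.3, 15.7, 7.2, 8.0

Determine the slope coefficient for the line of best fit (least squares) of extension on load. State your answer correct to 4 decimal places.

n = 5, Σx = 131, Σy = 48.8, Σxy = 1423.7, Σx² = 3957
Sxx = Σx² − (Σx)²/n = 3957 − 3432.2 = 524.8
Sxy = Σxy − (Σx)(Σy)/n = 1423.7 − 1278.56 = 145.14
b = Sxy/Sxx = 145.14/524.8 = 0.276562

0.2766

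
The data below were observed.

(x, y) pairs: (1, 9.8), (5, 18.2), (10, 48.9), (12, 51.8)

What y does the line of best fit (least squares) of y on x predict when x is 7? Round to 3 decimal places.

32.175

n = 4, Σx = 28, Σy = 128.7, Σxy = 1211.4, Σx² = 270
Sxx = Σx² − (Σx)²/n = 270 − 196 = 74
Sxy = Σxy − (Σx)(Σy)/n = 1211.4 − 900.9 = 310.5
b = Sxy/Sxx = 310.5/74 = 4.195946
a = ȳ − b·x̄ = 32.175 − 4.195946·7 = 2.803378
ŷ(7) = a + b·7 = 2.803378 + 4.195946·7 = 32.175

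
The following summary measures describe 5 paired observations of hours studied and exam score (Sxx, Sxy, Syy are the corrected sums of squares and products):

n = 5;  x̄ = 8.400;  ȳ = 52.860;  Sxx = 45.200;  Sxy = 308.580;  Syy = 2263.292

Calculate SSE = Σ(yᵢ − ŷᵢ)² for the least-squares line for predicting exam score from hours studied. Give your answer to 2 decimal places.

156.62

b = Sxy/Sxx = 308.58/45.2 = 6.826991
SSE = Syy − b·Sxy = 2263.292 − 6.826991·308.58 = 156.619071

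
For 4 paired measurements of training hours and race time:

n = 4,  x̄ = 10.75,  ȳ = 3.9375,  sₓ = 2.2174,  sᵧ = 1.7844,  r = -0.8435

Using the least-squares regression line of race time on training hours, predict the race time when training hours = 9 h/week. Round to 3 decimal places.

5.125

b = r · sᵧ/sₓ = -0.8435 · 1.7844/2.2174 = -0.678787
a = ȳ − b·x̄ = 3.9375 − (-0.678787)·10.75 = 11.234456
ŷ(9) = a + b·9 = 11.234456 + (-0.678787)·9 = 5.125377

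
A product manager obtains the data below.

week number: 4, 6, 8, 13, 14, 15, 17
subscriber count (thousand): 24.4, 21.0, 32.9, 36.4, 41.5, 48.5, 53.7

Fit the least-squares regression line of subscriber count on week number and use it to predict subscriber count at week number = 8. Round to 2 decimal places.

n = 7, Σx = 77, Σy = 258.4, Σxy = 3181.4, Σx² = 995
Sxx = Σx² − (Σx)²/n = 995 − 847 = 148
Sxy = Σxy − (Σx)(Σy)/n = 3181.4 − 2842.4 = 339
b = Sxy/Sxx = 339/148 = 2.290541
a = ȳ − b·x̄ = 36.914286 − 2.290541·11 = 11.718340
ŷ(8) = a + b·8 = 11.718340 + 2.290541·8 = 30.042664

30.04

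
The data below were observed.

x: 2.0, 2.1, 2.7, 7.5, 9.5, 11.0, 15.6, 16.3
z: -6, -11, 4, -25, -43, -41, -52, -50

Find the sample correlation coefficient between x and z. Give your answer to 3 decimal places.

n = 8, Σx = 66.7, Σy = -224, Σxy = -2697.5, Σx² = 792.25, Σy² = 9532
Sxx = Σx² − (Σx)²/n = 792.25 − 556.11125 = 236.13875
Sxy = Σxy − (Σx)(Σy)/n = -2697.5 − (-1867.6) = -829.9
Syy = Σy² − (Σy)²/n = 9532 − 6272 = 3260
r = Sxy/√(Sxx·Syy) = -829.9/√(769812.325) = -829.9/877.389494 = -0.945874

-0.946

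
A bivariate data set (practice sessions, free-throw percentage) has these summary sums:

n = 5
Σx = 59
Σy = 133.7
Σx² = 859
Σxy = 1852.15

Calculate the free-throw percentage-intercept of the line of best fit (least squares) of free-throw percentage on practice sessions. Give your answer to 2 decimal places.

6.84

Sxx = Σx² − (Σx)²/n = 859 − 696.2 = 162.8
Sxy = Σxy − (Σx)(Σy)/n = 1852.15 − 1577.66 = 274.49
b = Sxy/Sxx = 274.49/162.8 = 1.686057
a = ȳ − b·x̄ = 26.74 − 1.686057·11.8 = 6.844533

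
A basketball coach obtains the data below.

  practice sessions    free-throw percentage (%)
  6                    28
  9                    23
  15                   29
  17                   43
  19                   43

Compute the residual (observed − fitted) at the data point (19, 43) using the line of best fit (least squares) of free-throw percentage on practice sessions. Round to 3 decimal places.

1.791

n = 5, Σx = 66, Σy = 166, Σxy = 2358, Σx² = 992
Sxx = Σx² − (Σx)²/n = 992 − 871.2 = 120.8
Sxy = Σxy − (Σx)(Σy)/n = 2358 − 2191.2 = 166.8
b = Sxy/Sxx = 166.8/120.8 = 1.380795
a = ȳ − b·x̄ = 33.2 − 1.380795·13.2 = 14.973510
ŷ(19) = 14.973510 + 1.380795·19 = 41.208609
residual = y − ŷ = 43 − 41.208609 = 1.791391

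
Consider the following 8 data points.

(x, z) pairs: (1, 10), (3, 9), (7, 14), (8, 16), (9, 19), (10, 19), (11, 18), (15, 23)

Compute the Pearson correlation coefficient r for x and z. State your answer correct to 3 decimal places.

0.962

n = 8, Σx = 64, Σy = 128, Σxy = 1167, Σx² = 650, Σy² = 2208
Sxx = Σx² − (Σx)²/n = 650 − 512 = 138
Sxy = Σxy − (Σx)(Σy)/n = 1167 − 1024 = 143
Syy = Σy² − (Σy)²/n = 2208 − 2048 = 160
r = Sxy/√(Sxx·Syy) = 143/√(22080) = 143/148.593405 = 0.962358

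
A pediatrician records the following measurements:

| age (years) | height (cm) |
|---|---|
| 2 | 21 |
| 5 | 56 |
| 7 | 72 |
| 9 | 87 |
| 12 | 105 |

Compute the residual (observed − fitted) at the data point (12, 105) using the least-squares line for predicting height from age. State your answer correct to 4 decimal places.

n = 5, Σx = 35, Σy = 341, Σxy = 2869, Σx² = 303
Sxx = Σx² − (Σx)²/n = 303 − 245 = 58
Sxy = Σxy − (Σx)(Σy)/n = 2869 − 2387 = 482
b = Sxy/Sxx = 482/58 = 8.310345
a = ȳ − b·x̄ = 68.2 − 8.310345·7 = 10.027586
ŷ(12) = 10.027586 + 8.310345·12 = 109.751724
residual = y − ŷ = 105 − 109.751724 = -4.751724

-4.7517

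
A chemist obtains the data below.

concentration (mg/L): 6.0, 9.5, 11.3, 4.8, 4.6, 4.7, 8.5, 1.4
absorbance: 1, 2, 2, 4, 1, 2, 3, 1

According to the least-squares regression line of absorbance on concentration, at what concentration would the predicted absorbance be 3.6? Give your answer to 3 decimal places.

n = 8, Σx = 50.8, Σy = 16, Σxy = 107.7, Σx² = 394.44
Sxx = Σx² − (Σx)²/n = 394.44 − 322.58 = 71.86
Sxy = Σxy − (Σx)(Σy)/n = 107.7 − 101.6 = 6.1
b = Sxy/Sxx = 6.1/71.86 = 0.084887
a = ȳ − b·x̄ = 2 − 0.084887·6.35 = 1.460966
Set a + b·x = 3.6: x = (3.6 − 1.460966) / 0.084887 = 25.198525

25.199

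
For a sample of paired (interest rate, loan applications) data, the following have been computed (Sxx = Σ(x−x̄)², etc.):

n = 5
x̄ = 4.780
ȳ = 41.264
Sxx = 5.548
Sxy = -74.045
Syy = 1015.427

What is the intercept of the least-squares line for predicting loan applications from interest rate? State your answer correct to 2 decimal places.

105.06

b = Sxy/Sxx = -74.045/5.548 = -13.346251
a = ȳ − b·x̄ = 41.264 − (-13.346251)·4.78 = 105.059079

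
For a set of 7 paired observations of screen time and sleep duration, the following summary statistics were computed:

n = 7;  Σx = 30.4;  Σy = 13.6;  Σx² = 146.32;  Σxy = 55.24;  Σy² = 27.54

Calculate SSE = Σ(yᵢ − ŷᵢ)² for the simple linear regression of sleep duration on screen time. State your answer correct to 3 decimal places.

0.095

Sxx = Σx² − (Σx)²/n = 146.32 − 132.022857 = 14.297143
Sxy = Σxy − (Σx)(Σy)/n = 55.24 − 59.062857 = -3.822857
Syy = Σy² − (Σy)²/n = 27.54 − 26.422857 = 1.117143
b = Sxy/Sxx = -3.822857/14.297143 = -0.267386
SSE = Syy − b·Sxy = 1.117143 − (-0.267386)·(-3.822857) = 0.094964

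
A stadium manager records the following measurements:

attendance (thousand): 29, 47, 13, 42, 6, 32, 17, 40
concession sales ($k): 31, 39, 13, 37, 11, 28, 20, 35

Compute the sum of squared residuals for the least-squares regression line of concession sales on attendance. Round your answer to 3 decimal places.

27.159

n = 8, Σx = 226, Σy = 214, Σxy = 7157, Σx² = 7932, Σy² = 6550
Sxx = Σx² − (Σx)²/n = 7932 − 6384.5 = 1547.5
Sxy = Σxy − (Σx)(Σy)/n = 7157 − 6045.5 = 1111.5
Syy = Σy² − (Σy)²/n = 6550 − 5724.5 = 825.5
b = Sxy/Sxx = 1111.5/1547.5 = 0.718255
SSE = Syy − b·Sxy = 825.5 − 0.718255·1111.5 = 27.159289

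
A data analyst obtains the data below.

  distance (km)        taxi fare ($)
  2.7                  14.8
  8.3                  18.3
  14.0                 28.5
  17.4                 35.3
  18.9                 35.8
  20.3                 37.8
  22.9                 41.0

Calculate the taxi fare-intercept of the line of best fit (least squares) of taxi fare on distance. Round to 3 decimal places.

9.388

n = 7, Σx = 104.5, Σy = 211.5, Σxy = 3587.93, Σx² = 1868.65
Sxx = Σx² − (Σx)²/n = 1868.65 − 1560.035714 = 308.614286
Sxy = Σxy − (Σx)(Σy)/n = 3587.93 − 3157.392857 = 430.537143
b = Sxy/Sxx = 430.537143/308.614286 = 1.395066
a = ȳ − b·x̄ = 30.214286 − 1.395066·14.928571 = 9.387951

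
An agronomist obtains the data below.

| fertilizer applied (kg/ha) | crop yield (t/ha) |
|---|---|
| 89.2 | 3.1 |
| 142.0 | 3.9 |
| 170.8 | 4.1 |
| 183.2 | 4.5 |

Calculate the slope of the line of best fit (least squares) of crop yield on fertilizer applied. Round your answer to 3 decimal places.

n = 4, Σx = 585.2, Σy = 15.6, Σxy = 2355, Σx² = 90855.52
Sxx = Σx² − (Σx)²/n = 90855.52 − 85614.76 = 5240.76
Sxy = Σxy − (Σx)(Σy)/n = 2355 − 2282.28 = 72.72
b = Sxy/Sxx = 72.72/5240.76 = 0.013876

0.014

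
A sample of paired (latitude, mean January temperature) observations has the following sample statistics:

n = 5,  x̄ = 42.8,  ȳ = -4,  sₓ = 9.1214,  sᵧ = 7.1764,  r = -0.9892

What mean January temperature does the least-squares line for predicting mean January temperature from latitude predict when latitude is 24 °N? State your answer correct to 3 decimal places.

10.631

b = r · sᵧ/sₓ = -0.9892 · 7.1764/9.1214 = -0.778268
a = ȳ − b·x̄ = -4 − (-0.778268)·42.8 = 29.309876
ŷ(24) = a + b·24 = 29.309876 + (-0.778268)·24 = 10.631441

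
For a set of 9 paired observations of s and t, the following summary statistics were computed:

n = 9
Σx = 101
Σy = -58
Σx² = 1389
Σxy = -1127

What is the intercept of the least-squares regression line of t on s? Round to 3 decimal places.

Sxx = Σx² − (Σx)²/n = 1389 − 1133.444444 = 255.555556
Sxy = Σxy − (Σx)(Σy)/n = -1127 − (-650.888889) = -476.111111
b = Sxy/Sxx = -476.111111/255.555556 = -1.863043
a = ȳ − b·x̄ = -6.444444 − (-1.863043)·11.222222 = 14.463043

14.463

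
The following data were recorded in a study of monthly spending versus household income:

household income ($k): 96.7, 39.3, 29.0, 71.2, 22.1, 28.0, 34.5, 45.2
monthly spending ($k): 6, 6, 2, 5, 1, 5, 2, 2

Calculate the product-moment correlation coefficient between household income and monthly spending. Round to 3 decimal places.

n = 8, Σx = 366, Σy = 29, Σxy = 1551.5, Σx² = 21311.52, Σy² = 135
Sxx = Σx² − (Σx)²/n = 21311.52 − 16744.5 = 4567.02
Sxy = Σxy − (Σx)(Σy)/n = 1551.5 − 1326.75 = 224.75
Syy = Σy² − (Σy)²/n = 135 − 105.125 = 29.875
r = Sxy/√(Sxx·Syy) = 224.75/√(136439.7225) = 224.75/369.377480 = 0.608456

0.608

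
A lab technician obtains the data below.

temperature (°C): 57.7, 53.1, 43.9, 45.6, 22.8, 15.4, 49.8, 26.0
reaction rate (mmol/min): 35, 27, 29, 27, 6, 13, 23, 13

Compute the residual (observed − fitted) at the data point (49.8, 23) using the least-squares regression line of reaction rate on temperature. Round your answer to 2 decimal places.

n = 8, Σx = 314.3, Σy = 173, Σxy = 7777.9, Σx² = 14068.51
Sxx = Σx² − (Σx)²/n = 14068.51 − 12348.06125 = 1720.44875
Sxy = Σxy − (Σx)(Σy)/n = 7777.9 − 6796.7375 = 981.1625
b = Sxy/Sxx = 981.1625/1720.44875 = 0.570295
a = ȳ − b·x̄ = 21.625 − 0.570295·39.2875 = -0.780446
ŷ(49.8) = -0.780446 + 0.570295·49.8 = 27.620221
residual = y − ŷ = 23 − 27.620221 = -4.620221

-4.62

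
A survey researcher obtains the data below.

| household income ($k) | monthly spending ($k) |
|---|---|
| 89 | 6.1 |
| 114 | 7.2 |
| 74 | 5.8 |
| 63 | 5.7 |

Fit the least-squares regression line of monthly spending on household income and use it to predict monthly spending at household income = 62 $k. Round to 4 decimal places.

n = 4, Σx = 340, Σy = 24.8, Σxy = 2152, Σx² = 30362
Sxx = Σx² − (Σx)²/n = 30362 − 28900 = 1462
Sxy = Σxy − (Σx)(Σy)/n = 2152 − 2108 = 44
b = Sxy/Sxx = 44/1462 = 0.030096
a = ȳ − b·x̄ = 6.2 − 0.030096·85 = 3.641860
ŷ(62) = a + b·62 = 3.641860 + 0.030096·62 = 5.507798

5.5078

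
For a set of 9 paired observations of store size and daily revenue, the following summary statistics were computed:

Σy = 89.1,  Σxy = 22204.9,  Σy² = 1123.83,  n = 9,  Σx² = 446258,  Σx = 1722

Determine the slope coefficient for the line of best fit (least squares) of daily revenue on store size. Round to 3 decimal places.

Sxx = Σx² − (Σx)²/n = 446258 − 329476 = 116782
Sxy = Σxy − (Σx)(Σy)/n = 22204.9 − 17047.8 = 5157.1
b = Sxy/Sxx = 5157.1/116782 = 0.044160

0.044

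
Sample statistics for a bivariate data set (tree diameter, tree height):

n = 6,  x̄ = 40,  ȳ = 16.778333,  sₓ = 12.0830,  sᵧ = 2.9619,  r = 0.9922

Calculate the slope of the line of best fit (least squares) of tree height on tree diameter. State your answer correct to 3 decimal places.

b = r · sᵧ/sₓ = 0.9922 · 2.9619/12.083 = 0.243218

0.243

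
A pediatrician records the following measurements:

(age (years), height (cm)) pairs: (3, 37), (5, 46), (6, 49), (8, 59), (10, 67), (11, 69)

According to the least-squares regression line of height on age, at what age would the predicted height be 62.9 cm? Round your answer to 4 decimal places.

9.2103

n = 6, Σx = 43, Σy = 327, Σxy = 2536, Σx² = 355
Sxx = Σx² − (Σx)²/n = 355 − 308.166667 = 46.833333
Sxy = Σxy − (Σx)(Σy)/n = 2536 − 2343.5 = 192.5
b = Sxy/Sxx = 192.5/46.833333 = 4.110320
a = ȳ − b·x̄ = 54.5 − 4.110320·7.166667 = 25.042705
Set a + b·x = 62.9: x = (62.9 − 25.042705) / 4.110320 = 9.210303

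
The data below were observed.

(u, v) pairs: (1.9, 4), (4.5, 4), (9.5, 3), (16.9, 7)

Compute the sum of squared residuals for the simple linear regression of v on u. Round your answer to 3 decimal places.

n = 4, Σx = 32.8, Σy = 18, Σxy = 172.4, Σx² = 399.72, Σy² = 90
Sxx = Σx² − (Σx)²/n = 399.72 − 268.96 = 130.76
Sxy = Σxy − (Σx)(Σy)/n = 172.4 − 147.6 = 24.8
Syy = Σy² − (Σy)²/n = 90 − 81 = 9
b = Sxy/Sxx = 24.8/130.76 = 0.189660
SSE = Syy − b·Sxy = 9 − 0.189660·24.8 = 4.296421

4.296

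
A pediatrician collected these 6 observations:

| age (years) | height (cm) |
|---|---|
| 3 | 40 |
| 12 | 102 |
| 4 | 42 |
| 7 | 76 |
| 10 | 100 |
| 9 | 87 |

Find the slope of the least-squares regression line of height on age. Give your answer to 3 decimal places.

n = 6, Σx = 45, Σy = 447, Σxy = 3827, Σx² = 399
Sxx = Σx² − (Σx)²/n = 399 − 337.5 = 61.5
Sxy = Σxy − (Σx)(Σy)/n = 3827 − 3352.5 = 474.5
b = Sxy/Sxx = 474.5/61.5 = 7.715447

7.715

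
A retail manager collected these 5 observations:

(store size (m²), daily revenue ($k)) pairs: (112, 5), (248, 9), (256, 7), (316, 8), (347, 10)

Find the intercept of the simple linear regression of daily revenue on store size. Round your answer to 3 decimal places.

n = 5, Σx = 1279, Σy = 39, Σxy = 10582, Σx² = 359849
Sxx = Σx² − (Σx)²/n = 359849 − 327168.2 = 32680.8
Sxy = Σxy − (Σx)(Σy)/n = 10582 − 9976.2 = 605.8
b = Sxy/Sxx = 605.8/32680.8 = 0.018537
a = ȳ − b·x̄ = 7.8 − 0.018537·255.8 = 3.058267

3.058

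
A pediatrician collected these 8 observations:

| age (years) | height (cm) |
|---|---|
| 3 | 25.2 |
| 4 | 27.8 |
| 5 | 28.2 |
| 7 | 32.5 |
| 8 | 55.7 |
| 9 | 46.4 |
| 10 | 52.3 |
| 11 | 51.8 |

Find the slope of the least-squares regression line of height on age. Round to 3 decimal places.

n = 8, Σx = 57, Σy = 319.9, Σxy = 2511.3, Σx² = 465
Sxx = Σx² − (Σx)²/n = 465 − 406.125 = 58.875
Sxy = Σxy − (Σx)(Σy)/n = 2511.3 − 2279.2875 = 232.0125
b = Sxy/Sxx = 232.0125/58.875 = 3.940764

3.941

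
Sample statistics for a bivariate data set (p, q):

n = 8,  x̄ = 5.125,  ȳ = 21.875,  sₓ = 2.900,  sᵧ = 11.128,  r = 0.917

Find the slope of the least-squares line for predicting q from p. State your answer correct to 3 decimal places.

b = r · sᵧ/sₓ = 0.917 · 11.128/2.9 = 3.518750

3.519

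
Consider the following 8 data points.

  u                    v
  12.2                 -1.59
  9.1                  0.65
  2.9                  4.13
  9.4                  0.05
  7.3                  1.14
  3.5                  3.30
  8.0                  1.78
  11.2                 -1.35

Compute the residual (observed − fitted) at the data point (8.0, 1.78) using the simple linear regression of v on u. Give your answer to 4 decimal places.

n = 8, Σx = 63.6, Σy = 8.11, Σxy = 17.956, Σx² = 583.4
Sxx = Σx² − (Σx)²/n = 583.4 − 505.62 = 77.78
Sxy = Σxy − (Σx)(Σy)/n = 17.956 − 64.4745 = -46.5185
b = Sxy/Sxx = -46.5185/77.78 = -0.598078
a = ȳ − b·x̄ = 1.01375 − (-0.598078)·7.95 = 5.768469
ŷ(8.0) = 5.768469 + (-0.598078)·8 = 0.983846
residual = y − ŷ = 1.78 − 0.983846 = 0.796154

0.7962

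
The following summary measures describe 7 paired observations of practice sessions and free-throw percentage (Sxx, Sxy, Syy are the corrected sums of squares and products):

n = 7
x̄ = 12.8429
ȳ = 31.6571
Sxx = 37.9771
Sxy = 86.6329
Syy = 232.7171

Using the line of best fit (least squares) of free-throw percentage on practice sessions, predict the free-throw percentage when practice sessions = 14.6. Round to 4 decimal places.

b = Sxy/Sxx = 86.6329/37.9771 = 2.281188
a = ȳ − b·x̄ = 31.6571 − 2.281188·12.8429 = 2.360032
ŷ(14.6) = a + b·14.6 = 2.360032 + 2.281188·14.6 = 35.665375

35.6654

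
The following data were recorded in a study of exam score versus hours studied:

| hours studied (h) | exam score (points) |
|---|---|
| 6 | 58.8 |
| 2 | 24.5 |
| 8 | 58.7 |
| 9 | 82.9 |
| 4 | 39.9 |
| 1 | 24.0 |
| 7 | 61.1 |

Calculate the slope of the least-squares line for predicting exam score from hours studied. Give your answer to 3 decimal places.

6.844

n = 7, Σx = 37, Σy = 349.9, Σxy = 2228.8, Σx² = 251
Sxx = Σx² − (Σx)²/n = 251 − 195.571429 = 55.428571
Sxy = Σxy − (Σx)(Σy)/n = 2228.8 − 1849.471429 = 379.328571
b = Sxy/Sxx = 379.328571/55.428571 = 6.843557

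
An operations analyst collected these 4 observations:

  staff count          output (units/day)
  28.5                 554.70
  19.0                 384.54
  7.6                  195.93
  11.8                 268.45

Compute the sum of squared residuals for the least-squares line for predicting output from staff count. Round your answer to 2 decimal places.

37.94

n = 4, Σx = 66.9, Σy = 1403.62, Σxy = 27771.988, Σx² = 1370.25, Σy² = 566017.069
Sxx = Σx² − (Σx)²/n = 1370.25 − 1118.9025 = 251.3475
Sxy = Σxy − (Σx)(Σy)/n = 27771.988 − 23475.5445 = 4296.4435
Syy = Σy² − (Σy)²/n = 566017.069 − 492537.2761 = 73479.7929
b = Sxy/Sxx = 4296.4435/251.3475 = 17.093639
SSE = Syy − b·Sxy = 73479.7929 − 17.093639·4296.4435 = 37.937506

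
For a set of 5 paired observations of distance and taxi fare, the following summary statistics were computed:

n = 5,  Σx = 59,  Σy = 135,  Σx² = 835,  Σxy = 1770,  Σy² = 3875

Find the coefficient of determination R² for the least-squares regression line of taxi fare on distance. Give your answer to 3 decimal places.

0.981

Sxx = Σx² − (Σx)²/n = 835 − 696.2 = 138.8
Sxy = Σxy − (Σx)(Σy)/n = 1770 − 1593 = 177
Syy = Σy² − (Σy)²/n = 3875 − 3645 = 230
R² = Sxy²/(Sxx·Syy) = (177)²/(138.8·230) = 0.981362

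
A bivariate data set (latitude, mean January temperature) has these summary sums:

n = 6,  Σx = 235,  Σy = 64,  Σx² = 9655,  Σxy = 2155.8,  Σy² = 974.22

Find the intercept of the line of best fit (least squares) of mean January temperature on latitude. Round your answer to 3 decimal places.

41.149

Sxx = Σx² − (Σx)²/n = 9655 − 9204.166667 = 450.833333
Sxy = Σxy − (Σx)(Σy)/n = 2155.8 − 2506.666667 = -350.866667
b = Sxy/Sxx = -350.866667/450.833333 = -0.778262
a = ȳ − b·x̄ = 10.666667 − (-0.778262)·39.166667 = 41.148614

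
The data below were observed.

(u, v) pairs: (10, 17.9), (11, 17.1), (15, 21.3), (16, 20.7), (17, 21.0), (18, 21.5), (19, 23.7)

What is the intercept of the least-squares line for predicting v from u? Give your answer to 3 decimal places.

11.130

n = 7, Σx = 106, Σy = 143.2, Σxy = 2212.1, Σx² = 1676
Sxx = Σx² − (Σx)²/n = 1676 − 1605.142857 = 70.857143
Sxy = Σxy − (Σx)(Σy)/n = 2212.1 − 2168.457143 = 43.642857
b = Sxy/Sxx = 43.642857/70.857143 = 0.615927
a = ȳ − b·x̄ = 20.457143 − 0.615927·15.142857 = 11.130242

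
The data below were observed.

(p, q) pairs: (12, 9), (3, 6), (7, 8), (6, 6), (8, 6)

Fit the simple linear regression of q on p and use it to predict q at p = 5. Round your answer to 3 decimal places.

6.280

n = 5, Σx = 36, Σy = 35, Σxy = 266, Σx² = 302
Sxx = Σx² − (Σx)²/n = 302 − 259.2 = 42.8
Sxy = Σxy − (Σx)(Σy)/n = 266 − 252 = 14
b = Sxy/Sxx = 14/42.8 = 0.327103
a = ȳ − b·x̄ = 7 − 0.327103·7.2 = 4.644860
ŷ(5) = a + b·5 = 4.644860 + 0.327103·5 = 6.280374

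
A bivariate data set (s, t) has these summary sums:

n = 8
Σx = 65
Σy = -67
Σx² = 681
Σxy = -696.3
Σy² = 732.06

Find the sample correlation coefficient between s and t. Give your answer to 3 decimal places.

-0.940

Sxx = Σx² − (Σx)²/n = 681 − 528.125 = 152.875
Sxy = Σxy − (Σx)(Σy)/n = -696.3 − (-544.375) = -151.925
Syy = Σy² − (Σy)²/n = 732.06 − 561.125 = 170.935
r = Sxy/√(Sxx·Syy) = -151.925/√(26131.688125) = -151.925/161.652987 = -0.939822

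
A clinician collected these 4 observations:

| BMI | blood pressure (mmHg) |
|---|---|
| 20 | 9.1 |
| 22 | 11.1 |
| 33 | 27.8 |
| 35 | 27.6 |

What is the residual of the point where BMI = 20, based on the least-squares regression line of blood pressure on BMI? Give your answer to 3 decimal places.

n = 4, Σx = 110, Σy = 75.6, Σxy = 2309.6, Σx² = 3198
Sxx = Σx² − (Σx)²/n = 3198 − 3025 = 173
Sxy = Σxy − (Σx)(Σy)/n = 2309.6 − 2079 = 230.6
b = Sxy/Sxx = 230.6/173 = 1.332948
a = ȳ − b·x̄ = 18.9 − 1.332948·27.5 = -17.756069
ŷ(20) = -17.756069 + 1.332948·20 = 8.902890
residual = y − ŷ = 9.1 − 8.902890 = 0.197110

0.197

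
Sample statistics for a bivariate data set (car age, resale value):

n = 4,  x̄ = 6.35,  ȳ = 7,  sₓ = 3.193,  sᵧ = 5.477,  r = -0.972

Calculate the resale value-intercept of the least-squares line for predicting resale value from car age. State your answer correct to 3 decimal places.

b = r · sᵧ/sₓ = -0.972 · 5.477/3.193 = -1.667286
a = ȳ − b·x̄ = 7 − (-1.667286)·6.35 = 17.587266

17.587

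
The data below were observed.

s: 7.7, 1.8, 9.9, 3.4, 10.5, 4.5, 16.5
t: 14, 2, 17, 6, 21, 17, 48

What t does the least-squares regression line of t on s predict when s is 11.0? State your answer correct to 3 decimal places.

n = 7, Σx = 54.3, Σy = 125, Σxy = 1389.1, Σx² = 574.85
Sxx = Σx² − (Σx)²/n = 574.85 − 421.212857 = 153.637143
Sxy = Σxy − (Σx)(Σy)/n = 1389.1 − 969.642857 = 419.457143
b = Sxy/Sxx = 419.457143/153.637143 = 2.730181
a = ȳ − b·x̄ = 17.857143 − 2.730181·7.757143 = -3.321258
ŷ(11.0) = a + b·11.0 = -3.321258 + 2.730181·11 = 26.710728

26.711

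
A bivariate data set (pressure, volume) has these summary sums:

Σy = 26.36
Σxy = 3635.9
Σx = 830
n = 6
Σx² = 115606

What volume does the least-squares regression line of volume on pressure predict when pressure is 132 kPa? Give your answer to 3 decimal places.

Sxx = Σx² − (Σx)²/n = 115606 − 114816.666667 = 789.333333
Sxy = Σxy − (Σx)(Σy)/n = 3635.9 − 3646.466667 = -10.566667
b = Sxy/Sxx = -10.566667/789.333333 = -0.013387
a = ȳ − b·x̄ = 4.393333 − (-0.013387)·138.333333 = 6.245177
ŷ(132) = a + b·132 = 6.245177 + (-0.013387)·132 = 4.478117

4.478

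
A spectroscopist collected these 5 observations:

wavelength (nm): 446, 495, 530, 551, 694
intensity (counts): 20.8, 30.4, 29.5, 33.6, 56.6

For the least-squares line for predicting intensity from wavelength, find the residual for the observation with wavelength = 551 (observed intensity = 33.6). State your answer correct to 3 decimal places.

-1.685

n = 5, Σx = 2716, Σy = 170.9, Σxy = 97753.8, Σx² = 1510078
Sxx = Σx² − (Σx)²/n = 1510078 − 1475331.2 = 34746.8
Sxy = Σxy − (Σx)(Σy)/n = 97753.8 − 92832.88 = 4920.92
b = Sxy/Sxx = 4920.92/34746.8 = 0.141622
a = ȳ − b·x̄ = 34.18 − 0.141622·543.2 = -42.749206
ŷ(551) = -42.749206 + 0.141622·551 = 35.284654
residual = y − ŷ = 33.6 − 35.284654 = -1.684654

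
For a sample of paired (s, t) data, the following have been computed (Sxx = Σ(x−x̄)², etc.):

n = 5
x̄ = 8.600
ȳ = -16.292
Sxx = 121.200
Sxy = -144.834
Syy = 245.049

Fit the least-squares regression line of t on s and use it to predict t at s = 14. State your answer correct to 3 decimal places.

-22.745

b = Sxy/Sxx = -144.834/121.2 = -1.195
a = ȳ − b·x̄ = -16.292 − (-1.195)·8.6 = -6.015
ŷ(14) = a + b·14 = -6.015 + (-1.195)·14 = -22.745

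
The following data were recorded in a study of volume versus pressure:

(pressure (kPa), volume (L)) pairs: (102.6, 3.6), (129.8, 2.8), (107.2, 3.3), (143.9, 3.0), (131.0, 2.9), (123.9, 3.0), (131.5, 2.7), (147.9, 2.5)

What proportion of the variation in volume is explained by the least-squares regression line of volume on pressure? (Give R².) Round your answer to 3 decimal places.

n = 8, Σx = 1017.8, Σy = 23.8, Σxy = 2994.66, Σx² = 131252.72, Σy² = 71.64
Sxx = Σx² − (Σx)²/n = 131252.72 − 129489.605 = 1763.115
Sxy = Σxy − (Σx)(Σy)/n = 2994.66 − 3027.955 = -33.295
Syy = Σy² − (Σy)²/n = 71.64 − 70.805 = 0.835
R² = Sxy²/(Sxx·Syy) = (-33.295)²/(1763.115·0.835) = 0.752993

0.753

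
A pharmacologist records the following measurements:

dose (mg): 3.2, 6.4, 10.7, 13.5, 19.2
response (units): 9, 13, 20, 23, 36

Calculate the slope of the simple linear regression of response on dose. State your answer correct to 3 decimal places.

n = 5, Σx = 53, Σy = 101, Σxy = 1327.7, Σx² = 716.58
Sxx = Σx² − (Σx)²/n = 716.58 − 561.8 = 154.78
Sxy = Σxy − (Σx)(Σy)/n = 1327.7 − 1070.6 = 257.1
b = Sxy/Sxx = 257.1/154.78 = 1.661067

1.661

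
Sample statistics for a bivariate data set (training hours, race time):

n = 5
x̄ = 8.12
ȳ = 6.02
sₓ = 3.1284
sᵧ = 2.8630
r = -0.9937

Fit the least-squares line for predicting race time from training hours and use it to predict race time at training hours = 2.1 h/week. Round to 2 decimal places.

11.49

b = r · sᵧ/sₓ = -0.9937 · 2.863/3.1284 = -0.909399
a = ȳ − b·x̄ = 6.02 − (-0.909399)·8.12 = 13.404318
ŷ(2.1) = a + b·2.1 = 13.404318 + (-0.909399)·2.1 = 11.494581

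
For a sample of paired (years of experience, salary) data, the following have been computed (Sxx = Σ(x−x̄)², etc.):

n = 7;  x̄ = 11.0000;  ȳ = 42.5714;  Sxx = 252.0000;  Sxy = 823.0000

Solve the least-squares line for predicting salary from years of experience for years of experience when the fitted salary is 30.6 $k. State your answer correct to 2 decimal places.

b = Sxy/Sxx = 823/252 = 3.265873
a = ȳ − b·x̄ = 42.5714 − 3.265873·11 = 6.646797
Set a + b·x = 30.6: x = (30.6 − 6.646797) / 3.265873 = 7.334395

7.33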